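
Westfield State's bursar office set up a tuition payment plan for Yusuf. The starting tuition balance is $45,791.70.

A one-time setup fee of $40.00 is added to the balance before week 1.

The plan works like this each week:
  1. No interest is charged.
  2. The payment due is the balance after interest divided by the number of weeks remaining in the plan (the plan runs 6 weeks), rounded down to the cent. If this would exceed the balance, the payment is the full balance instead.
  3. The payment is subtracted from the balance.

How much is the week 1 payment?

$7,638.61

Week 1: opening $45,831.70; payment $7,638.61; balance $38,193.09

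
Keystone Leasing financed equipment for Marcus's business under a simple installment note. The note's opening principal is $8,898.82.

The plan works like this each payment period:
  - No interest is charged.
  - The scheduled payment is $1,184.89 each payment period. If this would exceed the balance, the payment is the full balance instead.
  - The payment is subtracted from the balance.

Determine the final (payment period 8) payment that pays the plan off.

# | Opening | Payment | End bal
1 | $8,898.82 | $1,184.89 | $7,713.93
2 | $7,713.93 | $1,184.89 | $6,529.04
3 | $6,529.04 | $1,184.89 | $5,344.15
4 | $5,344.15 | $1,184.89 | $4,159.26
5 | $4,159.26 | $1,184.89 | $2,974.37
6 | $2,974.37 | $1,184.89 | $1,789.48
7 | $1,789.48 | $1,184.89 | $604.59
8 | $604.59 | $604.59 | $0.00

$604.59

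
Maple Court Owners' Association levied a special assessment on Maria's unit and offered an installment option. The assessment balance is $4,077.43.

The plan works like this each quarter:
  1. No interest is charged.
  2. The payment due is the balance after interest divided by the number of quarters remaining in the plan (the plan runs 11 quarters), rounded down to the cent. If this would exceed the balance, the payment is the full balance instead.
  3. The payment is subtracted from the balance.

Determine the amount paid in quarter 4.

# | Opening | Payment | End bal
1 | $4,077.43 | $370.67 | $3,706.76
2 | $3,706.76 | $370.67 | $3,336.09
3 | $3,336.09 | $370.67 | $2,965.42
4 | $2,965.42 | $370.67 | $2,594.75

$370.67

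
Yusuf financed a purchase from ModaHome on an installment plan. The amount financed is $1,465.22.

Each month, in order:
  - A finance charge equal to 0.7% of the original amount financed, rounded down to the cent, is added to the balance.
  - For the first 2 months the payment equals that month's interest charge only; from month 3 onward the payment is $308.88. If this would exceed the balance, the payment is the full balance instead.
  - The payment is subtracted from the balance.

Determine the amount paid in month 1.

$10.25

Month 1: opening $1,465.22; interest $10.25 → $1,475.47; payment $10.25; balance $1,465.22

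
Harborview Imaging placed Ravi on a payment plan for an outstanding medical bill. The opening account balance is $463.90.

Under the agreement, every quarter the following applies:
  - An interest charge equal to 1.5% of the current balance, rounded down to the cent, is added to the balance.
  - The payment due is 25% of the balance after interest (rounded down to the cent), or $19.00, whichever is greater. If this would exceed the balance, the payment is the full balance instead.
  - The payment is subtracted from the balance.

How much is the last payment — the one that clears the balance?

Quarter 1: $463.90 +$6.95 interest = $470.85; pay $117.71 → $353.14
Quarter 2: $353.14 +$5.29 interest = $358.43; pay $89.60 → $268.83
Quarter 3: $268.83 +$4.03 interest = $272.86; pay $68.21 → $204.65
Quarter 4: $204.65 +$3.06 interest = $207.71; pay $51.92 → $155.79
Quarter 5: $155.79 +$2.33 interest = $158.12; pay $39.53 → $118.59
Quarter 6: $118.59 +$1.77 interest = $120.36; pay $30.09 → $90.27
Quarter 7: $90.27 +$1.35 interest = $91.62; pay $22.90 → $68.72
Quarter 8: $68.72 +$1.03 interest = $69.75; pay $19.00 → $50.75
Quarter 9: $50.75 +$0.76 interest = $51.51; pay $19.00 → $32.51
Quarter 10: $32.51 +$0.48 interest = $32.99; pay $19.00 → $13.99
Quarter 11: $13.99 +$0.20 interest = $14.19; pay $14.19 → $0.00

$14.19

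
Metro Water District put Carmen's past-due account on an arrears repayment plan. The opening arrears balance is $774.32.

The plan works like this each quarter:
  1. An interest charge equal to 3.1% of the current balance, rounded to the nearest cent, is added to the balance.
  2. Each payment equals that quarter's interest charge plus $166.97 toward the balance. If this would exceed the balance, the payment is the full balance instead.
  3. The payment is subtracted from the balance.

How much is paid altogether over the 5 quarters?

$842.58

# | Opening | Interest | Payment | End bal
1 | $774.32 | $24.00 | $190.97 | $607.35
2 | $607.35 | $18.83 | $185.80 | $440.38
3 | $440.38 | $13.65 | $180.62 | $273.41
4 | $273.41 | $8.48 | $175.45 | $106.44
5 | $106.44 | $3.30 | $109.74 | $0.00
Total paid: $842.58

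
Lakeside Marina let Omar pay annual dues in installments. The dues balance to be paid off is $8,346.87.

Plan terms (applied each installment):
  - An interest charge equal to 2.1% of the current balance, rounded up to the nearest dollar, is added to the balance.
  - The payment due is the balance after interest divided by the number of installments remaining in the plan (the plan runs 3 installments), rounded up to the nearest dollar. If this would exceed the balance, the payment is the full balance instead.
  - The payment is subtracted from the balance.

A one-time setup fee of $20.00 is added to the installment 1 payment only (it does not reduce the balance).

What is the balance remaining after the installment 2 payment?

Installment 1: opening $8,346.87; interest $176.00 → $8,522.87; payment $2,841.00 (+ $20.00 fee); balance $5,681.87
Installment 2: opening $5,681.87; interest $120.00 → $5,801.87; payment $2,901.00; balance $2,900.87

$2,900.87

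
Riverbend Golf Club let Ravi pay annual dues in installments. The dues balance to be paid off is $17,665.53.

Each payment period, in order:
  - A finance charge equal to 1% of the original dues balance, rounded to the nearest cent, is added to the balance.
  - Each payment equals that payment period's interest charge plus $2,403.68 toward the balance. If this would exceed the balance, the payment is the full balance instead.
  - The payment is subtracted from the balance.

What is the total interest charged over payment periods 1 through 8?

$1,413.28

Payment period 1: opening $17,665.53; interest $176.66 → $17,842.19; payment $2,580.34; balance $15,261.85
Payment period 2: opening $15,261.85; interest $176.66 → $15,438.51; payment $2,580.34; balance $12,858.17
Payment period 3: opening $12,858.17; interest $176.66 → $13,034.83; payment $2,580.34; balance $10,454.49
Payment period 4: opening $10,454.49; interest $176.66 → $10,631.15; payment $2,580.34; balance $8,050.81
Payment period 5: opening $8,050.81; interest $176.66 → $8,227.47; payment $2,580.34; balance $5,647.13
Payment period 6: opening $5,647.13; interest $176.66 → $5,823.79; payment $2,580.34; balance $3,243.45
Payment period 7: opening $3,243.45; interest $176.66 → $3,420.11; payment $2,580.34; balance $839.77
Payment period 8: opening $839.77; interest $176.66 → $1,016.43; payment $1,016.43; balance $0.00
Total interest: $176.66 + $176.66 + $176.66 + $176.66 + $176.66 + $176.66 + $176.66 + $176.66 = $1,413.28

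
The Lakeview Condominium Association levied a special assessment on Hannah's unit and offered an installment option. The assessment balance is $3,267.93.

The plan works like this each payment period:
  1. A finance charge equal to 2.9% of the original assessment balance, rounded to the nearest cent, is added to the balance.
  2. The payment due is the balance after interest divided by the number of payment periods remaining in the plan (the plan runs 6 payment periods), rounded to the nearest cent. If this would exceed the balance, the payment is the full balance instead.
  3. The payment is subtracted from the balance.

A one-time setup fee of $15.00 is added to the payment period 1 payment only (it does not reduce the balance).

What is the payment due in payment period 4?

$634.69

Payment period 1: $3,267.93 +$94.77 interest = $3,362.70; pay $560.45 (+ $15.00 fee) → $2,802.25
Payment period 2: $2,802.25 +$94.77 interest = $2,897.02; pay $579.40 → $2,317.62
Payment period 3: $2,317.62 +$94.77 interest = $2,412.39; pay $603.10 → $1,809.29
Payment period 4: $1,809.29 +$94.77 interest = $1,904.06; pay $634.69 → $1,269.37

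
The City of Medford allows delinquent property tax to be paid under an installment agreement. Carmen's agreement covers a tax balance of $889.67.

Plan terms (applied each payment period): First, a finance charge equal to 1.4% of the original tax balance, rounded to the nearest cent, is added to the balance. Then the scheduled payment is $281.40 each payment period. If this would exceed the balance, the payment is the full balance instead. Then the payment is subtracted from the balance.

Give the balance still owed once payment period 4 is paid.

$0.00

Payment period 1: $889.67 +$12.46 interest = $902.13; pay $281.40 → $620.73
Payment period 2: $620.73 +$12.46 interest = $633.19; pay $281.40 → $351.79
Payment period 3: $351.79 +$12.46 interest = $364.25; pay $281.40 → $82.85
Payment period 4: $82.85 +$12.46 interest = $95.31; pay $95.31 → $0.00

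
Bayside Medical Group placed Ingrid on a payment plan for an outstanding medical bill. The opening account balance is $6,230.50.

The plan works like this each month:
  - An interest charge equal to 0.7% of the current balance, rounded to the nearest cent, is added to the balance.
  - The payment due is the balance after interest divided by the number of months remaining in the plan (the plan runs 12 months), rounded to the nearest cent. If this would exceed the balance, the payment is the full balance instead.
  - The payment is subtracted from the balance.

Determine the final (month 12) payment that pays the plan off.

Month 1: opening $6,230.50; interest $43.61 → $6,274.11; payment $522.84; balance $5,751.27
Month 2: opening $5,751.27; interest $40.26 → $5,791.53; payment $526.50; balance $5,265.03
Month 3: opening $5,265.03; interest $36.86 → $5,301.89; payment $530.19; balance $4,771.70
Month 4: opening $4,771.70; interest $33.40 → $4,805.10; payment $533.90; balance $4,271.20
Month 5: opening $4,271.20; interest $29.90 → $4,301.10; payment $537.64; balance $3,763.46
Month 6: opening $3,763.46; interest $26.34 → $3,789.80; payment $541.40; balance $3,248.40
Month 7: opening $3,248.40; interest $22.74 → $3,271.14; payment $545.19; balance $2,725.95
Month 8: opening $2,725.95; interest $19.08 → $2,745.03; payment $549.01; balance $2,196.02
Month 9: opening $2,196.02; interest $15.37 → $2,211.39; payment $552.85; balance $1,658.54
Month 10: opening $1,658.54; interest $11.61 → $1,670.15; payment $556.72; balance $1,113.43
Month 11: opening $1,113.43; interest $7.79 → $1,121.22; payment $560.61; balance $560.61
Month 12: opening $560.61; interest $3.92 → $564.53; payment $564.53; balance $0.00

$564.53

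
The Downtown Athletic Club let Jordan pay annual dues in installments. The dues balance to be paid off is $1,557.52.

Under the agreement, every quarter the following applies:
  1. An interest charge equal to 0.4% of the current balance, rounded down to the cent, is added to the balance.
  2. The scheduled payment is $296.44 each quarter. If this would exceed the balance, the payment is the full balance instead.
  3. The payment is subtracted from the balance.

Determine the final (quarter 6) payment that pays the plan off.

$95.16

Quarter 1: $1,557.52 +$6.23 interest = $1,563.75; pay $296.44 → $1,267.31
Quarter 2: $1,267.31 +$5.06 interest = $1,272.37; pay $296.44 → $975.93
Quarter 3: $975.93 +$3.90 interest = $979.83; pay $296.44 → $683.39
Quarter 4: $683.39 +$2.73 interest = $686.12; pay $296.44 → $389.68
Quarter 5: $389.68 +$1.55 interest = $391.23; pay $296.44 → $94.79
Quarter 6: $94.79 +$0.37 interest = $95.16; pay $95.16 → $0.00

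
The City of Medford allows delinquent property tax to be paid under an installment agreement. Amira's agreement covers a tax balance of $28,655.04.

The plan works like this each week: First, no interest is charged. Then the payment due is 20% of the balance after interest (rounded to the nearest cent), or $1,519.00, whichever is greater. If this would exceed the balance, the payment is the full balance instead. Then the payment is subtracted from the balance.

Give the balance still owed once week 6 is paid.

# | Opening | Payment | End bal
1 | $28,655.04 | $5,731.01 | $22,924.03
2 | $22,924.03 | $4,584.81 | $18,339.22
3 | $18,339.22 | $3,667.84 | $14,671.38
4 | $14,671.38 | $2,934.28 | $11,737.10
5 | $11,737.10 | $2,347.42 | $9,389.68
6 | $9,389.68 | $1,877.94 | $7,511.74

$7,511.74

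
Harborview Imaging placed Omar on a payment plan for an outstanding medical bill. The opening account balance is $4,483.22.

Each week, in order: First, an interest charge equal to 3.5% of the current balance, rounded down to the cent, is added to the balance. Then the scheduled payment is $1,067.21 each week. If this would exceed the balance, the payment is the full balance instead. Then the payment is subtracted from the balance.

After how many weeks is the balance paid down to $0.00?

5

# | Opening | Interest | Payment | End bal
1 | $4,483.22 | $156.91 | $1,067.21 | $3,572.92
2 | $3,572.92 | $125.05 | $1,067.21 | $2,630.76
3 | $2,630.76 | $92.07 | $1,067.21 | $1,655.62
4 | $1,655.62 | $57.94 | $1,067.21 | $646.35
5 | $646.35 | $22.62 | $668.97 | $0.00
Balance reaches $0.00 in week 5.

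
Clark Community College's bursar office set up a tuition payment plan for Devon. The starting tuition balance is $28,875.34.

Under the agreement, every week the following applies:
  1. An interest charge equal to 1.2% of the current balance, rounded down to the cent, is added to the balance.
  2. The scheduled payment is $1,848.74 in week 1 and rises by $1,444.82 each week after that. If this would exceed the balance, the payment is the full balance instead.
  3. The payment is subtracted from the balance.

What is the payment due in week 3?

Week 1: $28,875.34 +$346.50 interest = $29,221.84; pay $1,848.74 → $27,373.10
Week 2: $27,373.10 +$328.47 interest = $27,701.57; pay $3,293.56 → $24,408.01
Week 3: $24,408.01 +$292.89 interest = $24,700.90; pay $4,738.38 → $19,962.52

$4,738.38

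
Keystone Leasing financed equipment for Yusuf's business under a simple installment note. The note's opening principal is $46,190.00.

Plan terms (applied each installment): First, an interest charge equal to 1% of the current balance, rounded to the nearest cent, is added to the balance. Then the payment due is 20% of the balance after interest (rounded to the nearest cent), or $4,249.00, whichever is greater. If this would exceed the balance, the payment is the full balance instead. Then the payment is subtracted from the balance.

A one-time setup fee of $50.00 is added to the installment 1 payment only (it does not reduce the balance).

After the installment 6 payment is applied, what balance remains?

$11,542.87

Installment 1: $46,190.00 +$461.90 interest = $46,651.90; pay $9,330.38 (+ $50.00 fee) → $37,321.52
Installment 2: $37,321.52 +$373.22 interest = $37,694.74; pay $7,538.95 → $30,155.79
Installment 3: $30,155.79 +$301.56 interest = $30,457.35; pay $6,091.47 → $24,365.88
Installment 4: $24,365.88 +$243.66 interest = $24,609.54; pay $4,921.91 → $19,687.63
Installment 5: $19,687.63 +$196.88 interest = $19,884.51; pay $4,249.00 → $15,635.51
Installment 6: $15,635.51 +$156.36 interest = $15,791.87; pay $4,249.00 → $11,542.87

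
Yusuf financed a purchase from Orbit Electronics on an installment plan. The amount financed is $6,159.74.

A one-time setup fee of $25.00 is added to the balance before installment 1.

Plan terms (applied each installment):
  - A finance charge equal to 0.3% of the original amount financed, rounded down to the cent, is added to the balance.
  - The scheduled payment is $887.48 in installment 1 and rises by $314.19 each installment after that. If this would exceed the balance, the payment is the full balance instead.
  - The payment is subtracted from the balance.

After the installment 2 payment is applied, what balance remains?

# | Opening | Interest | Payment | End bal
1 | $6,184.74 | $18.47 | $887.48 | $5,315.73
2 | $5,315.73 | $18.47 | $1,201.67 | $4,132.53

$4,132.53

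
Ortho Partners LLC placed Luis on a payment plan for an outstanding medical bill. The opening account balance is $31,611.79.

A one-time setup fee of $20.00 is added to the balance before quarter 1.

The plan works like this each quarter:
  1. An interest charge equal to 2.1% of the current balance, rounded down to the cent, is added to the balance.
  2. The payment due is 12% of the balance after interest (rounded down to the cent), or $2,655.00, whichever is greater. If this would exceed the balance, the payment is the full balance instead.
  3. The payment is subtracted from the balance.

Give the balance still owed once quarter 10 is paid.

$6,561.20

Quarter 1: opening $31,631.79; interest $664.26 → $32,296.05; payment $3,875.52; balance $28,420.53
Quarter 2: opening $28,420.53; interest $596.83 → $29,017.36; payment $3,482.08; balance $25,535.28
Quarter 3: opening $25,535.28; interest $536.24 → $26,071.52; payment $3,128.58; balance $22,942.94
Quarter 4: opening $22,942.94; interest $481.80 → $23,424.74; payment $2,810.96; balance $20,613.78
Quarter 5: opening $20,613.78; interest $432.88 → $21,046.66; payment $2,655.00; balance $18,391.66
Quarter 6: opening $18,391.66; interest $386.22 → $18,777.88; payment $2,655.00; balance $16,122.88
Quarter 7: opening $16,122.88; interest $338.58 → $16,461.46; payment $2,655.00; balance $13,806.46
Quarter 8: opening $13,806.46; interest $289.93 → $14,096.39; payment $2,655.00; balance $11,441.39
Quarter 9: opening $11,441.39; interest $240.26 → $11,681.65; payment $2,655.00; balance $9,026.65
Quarter 10: opening $9,026.65; interest $189.55 → $9,216.20; payment $2,655.00; balance $6,561.20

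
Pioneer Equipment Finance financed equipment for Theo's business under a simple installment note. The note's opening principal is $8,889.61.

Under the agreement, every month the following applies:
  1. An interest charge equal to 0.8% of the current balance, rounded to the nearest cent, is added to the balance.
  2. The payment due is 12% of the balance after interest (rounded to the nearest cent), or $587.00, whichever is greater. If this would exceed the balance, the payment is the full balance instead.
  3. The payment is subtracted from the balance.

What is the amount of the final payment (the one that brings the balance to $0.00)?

Month 1: $8,889.61 +$71.12 interest = $8,960.73; pay $1,075.29 → $7,885.44
Month 2: $7,885.44 +$63.08 interest = $7,948.52; pay $953.82 → $6,994.70
Month 3: $6,994.70 +$55.96 interest = $7,050.66; pay $846.08 → $6,204.58
Month 4: $6,204.58 +$49.64 interest = $6,254.22; pay $750.51 → $5,503.71
Month 5: $5,503.71 +$44.03 interest = $5,547.74; pay $665.73 → $4,882.01
Month 6: $4,882.01 +$39.06 interest = $4,921.07; pay $590.53 → $4,330.54
Month 7: $4,330.54 +$34.64 interest = $4,365.18; pay $587.00 → $3,778.18
Month 8: $3,778.18 +$30.23 interest = $3,808.41; pay $587.00 → $3,221.41
Month 9: $3,221.41 +$25.77 interest = $3,247.18; pay $587.00 → $2,660.18
Month 10: $2,660.18 +$21.28 interest = $2,681.46; pay $587.00 → $2,094.46
Month 11: $2,094.46 +$16.76 interest = $2,111.22; pay $587.00 → $1,524.22
Month 12: $1,524.22 +$12.19 interest = $1,536.41; pay $587.00 → $949.41
Month 13: $949.41 +$7.60 interest = $957.01; pay $587.00 → $370.01
Month 14: $370.01 +$2.96 interest = $372.97; pay $372.97 → $0.00

$372.97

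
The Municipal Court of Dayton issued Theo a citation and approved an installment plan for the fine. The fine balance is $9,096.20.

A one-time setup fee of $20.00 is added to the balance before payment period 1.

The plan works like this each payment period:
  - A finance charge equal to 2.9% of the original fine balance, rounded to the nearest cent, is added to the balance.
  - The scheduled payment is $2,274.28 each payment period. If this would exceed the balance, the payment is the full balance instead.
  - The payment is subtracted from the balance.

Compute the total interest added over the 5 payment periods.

# | Opening | Interest | Payment | End bal
1 | $9,116.20 | $263.79 | $2,274.28 | $7,105.71
2 | $7,105.71 | $263.79 | $2,274.28 | $5,095.22
3 | $5,095.22 | $263.79 | $2,274.28 | $3,084.73
4 | $3,084.73 | $263.79 | $2,274.28 | $1,074.24
5 | $1,074.24 | $263.79 | $1,338.03 | $0.00
Total interest: $263.79 + $263.79 + $263.79 + $263.79 + $263.79 = $1,318.95

$1,318.95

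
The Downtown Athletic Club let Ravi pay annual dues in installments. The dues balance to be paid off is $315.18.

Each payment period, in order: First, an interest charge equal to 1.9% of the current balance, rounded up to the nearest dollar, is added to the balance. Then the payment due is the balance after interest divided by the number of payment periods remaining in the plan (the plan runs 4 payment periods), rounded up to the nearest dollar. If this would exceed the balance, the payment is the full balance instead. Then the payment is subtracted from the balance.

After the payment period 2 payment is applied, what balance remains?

Payment period 1: opening $315.18; interest $6.00 → $321.18; payment $81.00; balance $240.18
Payment period 2: opening $240.18; interest $5.00 → $245.18; payment $82.00; balance $163.18

$163.18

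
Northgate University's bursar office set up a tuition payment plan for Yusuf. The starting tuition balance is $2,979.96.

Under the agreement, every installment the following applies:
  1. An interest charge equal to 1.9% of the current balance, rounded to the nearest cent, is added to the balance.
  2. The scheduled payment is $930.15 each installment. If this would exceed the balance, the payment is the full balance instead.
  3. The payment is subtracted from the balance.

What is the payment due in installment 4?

$315.14

Installment 1: opening $2,979.96; interest $56.62 → $3,036.58; payment $930.15; balance $2,106.43
Installment 2: opening $2,106.43; interest $40.02 → $2,146.45; payment $930.15; balance $1,216.30
Installment 3: opening $1,216.30; interest $23.11 → $1,239.41; payment $930.15; balance $309.26
Installment 4: opening $309.26; interest $5.88 → $315.14; payment $315.14; balance $0.00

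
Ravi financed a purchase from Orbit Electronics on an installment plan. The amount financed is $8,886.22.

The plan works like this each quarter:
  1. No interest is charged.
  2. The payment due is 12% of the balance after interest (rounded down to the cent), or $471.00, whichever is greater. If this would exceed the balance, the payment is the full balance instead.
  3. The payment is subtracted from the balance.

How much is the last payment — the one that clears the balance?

Quarter 1: $8,886.22 − $1,066.34 → $7,819.88
Quarter 2: $7,819.88 − $938.38 → $6,881.50
Quarter 3: $6,881.50 − $825.78 → $6,055.72
Quarter 4: $6,055.72 − $726.68 → $5,329.04
Quarter 5: $5,329.04 − $639.48 → $4,689.56
Quarter 6: $4,689.56 − $562.74 → $4,126.82
Quarter 7: $4,126.82 − $495.21 → $3,631.61
Quarter 8: $3,631.61 − $471.00 → $3,160.61
Quarter 9: $3,160.61 − $471.00 → $2,689.61
Quarter 10: $2,689.61 − $471.00 → $2,218.61
Quarter 11: $2,218.61 − $471.00 → $1,747.61
Quarter 12: $1,747.61 − $471.00 → $1,276.61
Quarter 13: $1,276.61 − $471.00 → $805.61
Quarter 14: $805.61 − $471.00 → $334.61
Quarter 15: $334.61 − $334.61 → $0.00

$334.61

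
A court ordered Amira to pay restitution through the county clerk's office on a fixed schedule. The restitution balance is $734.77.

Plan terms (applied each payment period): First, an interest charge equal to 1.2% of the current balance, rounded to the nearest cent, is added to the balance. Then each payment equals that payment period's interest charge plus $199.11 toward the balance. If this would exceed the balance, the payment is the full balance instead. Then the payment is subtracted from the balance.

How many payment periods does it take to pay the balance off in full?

4

Payment period 1: $734.77 +$8.82 interest = $743.59; pay $207.93 → $535.66
Payment period 2: $535.66 +$6.43 interest = $542.09; pay $205.54 → $336.55
Payment period 3: $336.55 +$4.04 interest = $340.59; pay $203.15 → $137.44
Payment period 4: $137.44 +$1.65 interest = $139.09; pay $139.09 → $0.00
Balance reaches $0.00 in payment period 4.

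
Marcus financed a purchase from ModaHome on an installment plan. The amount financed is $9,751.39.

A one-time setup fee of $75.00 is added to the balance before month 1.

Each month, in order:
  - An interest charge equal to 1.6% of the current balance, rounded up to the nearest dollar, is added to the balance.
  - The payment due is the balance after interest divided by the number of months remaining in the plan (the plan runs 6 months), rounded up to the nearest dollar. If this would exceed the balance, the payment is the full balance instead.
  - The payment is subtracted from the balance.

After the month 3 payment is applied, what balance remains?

Month 1: opening $9,826.39; interest $158.00 → $9,984.39; payment $1,665.00; balance $8,319.39
Month 2: opening $8,319.39; interest $134.00 → $8,453.39; payment $1,691.00; balance $6,762.39
Month 3: opening $6,762.39; interest $109.00 → $6,871.39; payment $1,718.00; balance $5,153.39

$5,153.39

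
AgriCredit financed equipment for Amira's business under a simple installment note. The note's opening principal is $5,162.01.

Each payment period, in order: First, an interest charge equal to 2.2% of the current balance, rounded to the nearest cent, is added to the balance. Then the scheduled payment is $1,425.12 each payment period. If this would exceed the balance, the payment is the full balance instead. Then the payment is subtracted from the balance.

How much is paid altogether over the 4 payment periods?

$5,440.58

Payment period 1: $5,162.01 +$113.56 interest = $5,275.57; pay $1,425.12 → $3,850.45
Payment period 2: $3,850.45 +$84.71 interest = $3,935.16; pay $1,425.12 → $2,510.04
Payment period 3: $2,510.04 +$55.22 interest = $2,565.26; pay $1,425.12 → $1,140.14
Payment period 4: $1,140.14 +$25.08 interest = $1,165.22; pay $1,165.22 → $0.00
Total paid: $5,440.58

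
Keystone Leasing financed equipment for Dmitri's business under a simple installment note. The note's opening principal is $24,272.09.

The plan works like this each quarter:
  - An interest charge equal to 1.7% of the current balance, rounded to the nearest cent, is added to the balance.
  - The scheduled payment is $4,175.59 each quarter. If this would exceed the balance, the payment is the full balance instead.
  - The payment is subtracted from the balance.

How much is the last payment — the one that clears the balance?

$724.84

Quarter 1: $24,272.09 +$412.63 interest = $24,684.72; pay $4,175.59 → $20,509.13
Quarter 2: $20,509.13 +$348.66 interest = $20,857.79; pay $4,175.59 → $16,682.20
Quarter 3: $16,682.20 +$283.60 interest = $16,965.80; pay $4,175.59 → $12,790.21
Quarter 4: $12,790.21 +$217.43 interest = $13,007.64; pay $4,175.59 → $8,832.05
Quarter 5: $8,832.05 +$150.14 interest = $8,982.19; pay $4,175.59 → $4,806.60
Quarter 6: $4,806.60 +$81.71 interest = $4,888.31; pay $4,175.59 → $712.72
Quarter 7: $712.72 +$12.12 interest = $724.84; pay $724.84 → $0.00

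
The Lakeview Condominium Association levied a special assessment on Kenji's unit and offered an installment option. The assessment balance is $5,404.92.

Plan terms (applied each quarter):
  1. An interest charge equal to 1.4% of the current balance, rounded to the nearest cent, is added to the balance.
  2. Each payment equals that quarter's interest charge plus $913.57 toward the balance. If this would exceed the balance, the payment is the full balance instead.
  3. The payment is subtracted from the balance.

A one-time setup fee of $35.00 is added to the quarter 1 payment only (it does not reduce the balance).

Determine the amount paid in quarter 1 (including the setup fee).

$1,024.24

Quarter 1: $5,404.92 +$75.67 interest = $5,480.59; pay $989.24 (+ $35.00 fee) → $4,491.35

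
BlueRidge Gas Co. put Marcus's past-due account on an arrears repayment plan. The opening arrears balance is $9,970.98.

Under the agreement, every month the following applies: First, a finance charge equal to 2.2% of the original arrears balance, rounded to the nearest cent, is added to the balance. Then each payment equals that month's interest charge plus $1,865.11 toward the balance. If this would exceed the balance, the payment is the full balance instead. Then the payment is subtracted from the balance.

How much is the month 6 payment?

$864.79

Month 1: $9,970.98 +$219.36 interest = $10,190.34; pay $2,084.47 → $8,105.87
Month 2: $8,105.87 +$219.36 interest = $8,325.23; pay $2,084.47 → $6,240.76
Month 3: $6,240.76 +$219.36 interest = $6,460.12; pay $2,084.47 → $4,375.65
Month 4: $4,375.65 +$219.36 interest = $4,595.01; pay $2,084.47 → $2,510.54
Month 5: $2,510.54 +$219.36 interest = $2,729.90; pay $2,084.47 → $645.43
Month 6: $645.43 +$219.36 interest = $864.79; pay $864.79 → $0.00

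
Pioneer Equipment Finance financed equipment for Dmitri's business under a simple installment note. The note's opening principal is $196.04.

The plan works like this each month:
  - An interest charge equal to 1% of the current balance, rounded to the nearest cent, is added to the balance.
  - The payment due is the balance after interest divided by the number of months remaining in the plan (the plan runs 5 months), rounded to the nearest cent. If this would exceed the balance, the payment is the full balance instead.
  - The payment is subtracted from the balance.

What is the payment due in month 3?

# | Opening | Interest | Payment | End bal
1 | $196.04 | $1.96 | $39.60 | $158.40
2 | $158.40 | $1.58 | $40.00 | $119.98
3 | $119.98 | $1.20 | $40.39 | $80.79

$40.39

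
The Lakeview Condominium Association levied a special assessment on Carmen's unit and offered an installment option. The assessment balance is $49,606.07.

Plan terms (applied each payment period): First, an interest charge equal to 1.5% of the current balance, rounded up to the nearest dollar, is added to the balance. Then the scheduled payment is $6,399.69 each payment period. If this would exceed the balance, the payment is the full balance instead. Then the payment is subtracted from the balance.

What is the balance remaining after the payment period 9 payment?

Payment period 1: $49,606.07 +$745.00 interest = $50,351.07; pay $6,399.69 → $43,951.38
Payment period 2: $43,951.38 +$660.00 interest = $44,611.38; pay $6,399.69 → $38,211.69
Payment period 3: $38,211.69 +$574.00 interest = $38,785.69; pay $6,399.69 → $32,386.00
Payment period 4: $32,386.00 +$486.00 interest = $32,872.00; pay $6,399.69 → $26,472.31
Payment period 5: $26,472.31 +$398.00 interest = $26,870.31; pay $6,399.69 → $20,470.62
Payment period 6: $20,470.62 +$308.00 interest = $20,778.62; pay $6,399.69 → $14,378.93
Payment period 7: $14,378.93 +$216.00 interest = $14,594.93; pay $6,399.69 → $8,195.24
Payment period 8: $8,195.24 +$123.00 interest = $8,318.24; pay $6,399.69 → $1,918.55
Payment period 9: $1,918.55 +$29.00 interest = $1,947.55; pay $1,947.55 → $0.00

$0.00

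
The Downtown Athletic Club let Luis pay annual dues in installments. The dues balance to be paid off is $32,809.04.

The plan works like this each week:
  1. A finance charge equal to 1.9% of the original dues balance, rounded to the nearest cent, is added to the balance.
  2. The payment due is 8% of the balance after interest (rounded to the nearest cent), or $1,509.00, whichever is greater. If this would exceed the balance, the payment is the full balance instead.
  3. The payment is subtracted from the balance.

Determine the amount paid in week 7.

Week 1: $32,809.04 +$623.37 interest = $33,432.41; pay $2,674.59 → $30,757.82
Week 2: $30,757.82 +$623.37 interest = $31,381.19; pay $2,510.50 → $28,870.69
Week 3: $28,870.69 +$623.37 interest = $29,494.06; pay $2,359.52 → $27,134.54
Week 4: $27,134.54 +$623.37 interest = $27,757.91; pay $2,220.63 → $25,537.28
Week 5: $25,537.28 +$623.37 interest = $26,160.65; pay $2,092.85 → $24,067.80
Week 6: $24,067.80 +$623.37 interest = $24,691.17; pay $1,975.29 → $22,715.88
Week 7: $22,715.88 +$623.37 interest = $23,339.25; pay $1,867.14 → $21,472.11

$1,867.14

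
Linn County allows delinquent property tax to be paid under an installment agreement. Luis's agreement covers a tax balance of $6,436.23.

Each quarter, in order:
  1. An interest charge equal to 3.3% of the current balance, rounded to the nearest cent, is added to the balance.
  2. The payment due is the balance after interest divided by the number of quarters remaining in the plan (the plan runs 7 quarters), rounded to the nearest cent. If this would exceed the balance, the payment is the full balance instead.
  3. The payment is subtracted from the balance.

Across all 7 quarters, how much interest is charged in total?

Quarter 1: opening $6,436.23; interest $212.40 → $6,648.63; payment $949.80; balance $5,698.83
Quarter 2: opening $5,698.83; interest $188.06 → $5,886.89; payment $981.15; balance $4,905.74
Quarter 3: opening $4,905.74; interest $161.89 → $5,067.63; payment $1,013.53; balance $4,054.10
Quarter 4: opening $4,054.10; interest $133.79 → $4,187.89; payment $1,046.97; balance $3,140.92
Quarter 5: opening $3,140.92; interest $103.65 → $3,244.57; payment $1,081.52; balance $2,163.05
Quarter 6: opening $2,163.05; interest $71.38 → $2,234.43; payment $1,117.22; balance $1,117.21
Quarter 7: opening $1,117.21; interest $36.87 → $1,154.08; payment $1,154.08; balance $0.00
Total interest: $212.40 + $188.06 + $161.89 + $133.79 + $103.65 + $71.38 + $36.87 = $908.04

$908.04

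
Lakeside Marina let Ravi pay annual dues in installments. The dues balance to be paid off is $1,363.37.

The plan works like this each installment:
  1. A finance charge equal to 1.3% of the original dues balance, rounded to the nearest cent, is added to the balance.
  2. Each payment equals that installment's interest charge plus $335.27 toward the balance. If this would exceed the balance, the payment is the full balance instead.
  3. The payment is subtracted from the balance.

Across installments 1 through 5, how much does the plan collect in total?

$1,451.97

Installment 1: $1,363.37 +$17.72 interest = $1,381.09; pay $352.99 → $1,028.10
Installment 2: $1,028.10 +$17.72 interest = $1,045.82; pay $352.99 → $692.83
Installment 3: $692.83 +$17.72 interest = $710.55; pay $352.99 → $357.56
Installment 4: $357.56 +$17.72 interest = $375.28; pay $352.99 → $22.29
Installment 5: $22.29 +$17.72 interest = $40.01; pay $40.01 → $0.00
Total paid: $1,451.97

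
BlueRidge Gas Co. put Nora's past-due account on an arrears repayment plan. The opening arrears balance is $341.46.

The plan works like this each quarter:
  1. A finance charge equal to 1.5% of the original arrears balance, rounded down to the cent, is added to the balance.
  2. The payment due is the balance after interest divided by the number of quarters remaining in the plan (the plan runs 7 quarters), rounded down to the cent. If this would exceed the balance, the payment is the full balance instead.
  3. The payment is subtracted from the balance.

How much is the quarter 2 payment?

Quarter 1: $341.46 +$5.12 interest = $346.58; pay $49.51 → $297.07
Quarter 2: $297.07 +$5.12 interest = $302.19; pay $50.36 → $251.83

$50.36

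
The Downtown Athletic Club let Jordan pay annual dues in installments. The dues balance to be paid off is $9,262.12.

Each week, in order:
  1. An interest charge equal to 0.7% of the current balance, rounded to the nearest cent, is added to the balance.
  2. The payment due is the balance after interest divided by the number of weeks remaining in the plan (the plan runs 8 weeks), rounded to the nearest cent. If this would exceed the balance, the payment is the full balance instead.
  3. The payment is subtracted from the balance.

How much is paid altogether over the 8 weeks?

Week 1: opening $9,262.12; interest $64.83 → $9,326.95; payment $1,165.87; balance $8,161.08
Week 2: opening $8,161.08; interest $57.13 → $8,218.21; payment $1,174.03; balance $7,044.18
Week 3: opening $7,044.18; interest $49.31 → $7,093.49; payment $1,182.25; balance $5,911.24
Week 4: opening $5,911.24; interest $41.38 → $5,952.62; payment $1,190.52; balance $4,762.10
Week 5: opening $4,762.10; interest $33.33 → $4,795.43; payment $1,198.86; balance $3,596.57
Week 6: opening $3,596.57; interest $25.18 → $3,621.75; payment $1,207.25; balance $2,414.50
Week 7: opening $2,414.50; interest $16.90 → $2,431.40; payment $1,215.70; balance $1,215.70
Week 8: opening $1,215.70; interest $8.51 → $1,224.21; payment $1,224.21; balance $0.00
Total paid: $9,558.69

$9,558.69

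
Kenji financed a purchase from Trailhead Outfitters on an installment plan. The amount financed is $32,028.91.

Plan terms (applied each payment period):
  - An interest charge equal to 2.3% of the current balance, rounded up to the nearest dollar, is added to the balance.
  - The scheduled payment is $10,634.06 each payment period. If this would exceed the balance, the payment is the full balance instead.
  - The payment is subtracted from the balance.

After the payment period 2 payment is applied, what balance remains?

# | Opening | Interest | Payment | End bal
1 | $32,028.91 | $737.00 | $10,634.06 | $22,131.85
2 | $22,131.85 | $510.00 | $10,634.06 | $12,007.79

$12,007.79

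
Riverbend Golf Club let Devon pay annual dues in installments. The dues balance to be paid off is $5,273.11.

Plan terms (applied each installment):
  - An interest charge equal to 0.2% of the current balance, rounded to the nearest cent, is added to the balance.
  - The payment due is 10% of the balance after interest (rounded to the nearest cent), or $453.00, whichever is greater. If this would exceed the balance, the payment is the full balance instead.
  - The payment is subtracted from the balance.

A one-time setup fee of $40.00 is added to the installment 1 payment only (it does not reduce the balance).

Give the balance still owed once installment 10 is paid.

$707.95

# | Opening | Interest | Payment | Fee | End bal
1 | $5,273.11 | $10.55 | $528.37 | $40.00 | $4,755.29
2 | $4,755.29 | $9.51 | $476.48 | — | $4,288.32
3 | $4,288.32 | $8.58 | $453.00 | — | $3,843.90
4 | $3,843.90 | $7.69 | $453.00 | — | $3,398.59
5 | $3,398.59 | $6.80 | $453.00 | — | $2,952.39
6 | $2,952.39 | $5.90 | $453.00 | — | $2,505.29
7 | $2,505.29 | $5.01 | $453.00 | — | $2,057.30
8 | $2,057.30 | $4.11 | $453.00 | — | $1,608.41
9 | $1,608.41 | $3.22 | $453.00 | — | $1,158.63
10 | $1,158.63 | $2.32 | $453.00 | — | $707.95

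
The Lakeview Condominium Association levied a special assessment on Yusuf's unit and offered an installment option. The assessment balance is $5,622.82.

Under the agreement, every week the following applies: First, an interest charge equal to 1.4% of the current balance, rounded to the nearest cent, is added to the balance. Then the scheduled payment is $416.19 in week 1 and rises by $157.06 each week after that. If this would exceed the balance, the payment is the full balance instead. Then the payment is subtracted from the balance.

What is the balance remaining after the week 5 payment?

Week 1: $5,622.82 +$78.72 interest = $5,701.54; pay $416.19 → $5,285.35
Week 2: $5,285.35 +$73.99 interest = $5,359.34; pay $573.25 → $4,786.09
Week 3: $4,786.09 +$67.01 interest = $4,853.10; pay $730.31 → $4,122.79
Week 4: $4,122.79 +$57.72 interest = $4,180.51; pay $887.37 → $3,293.14
Week 5: $3,293.14 +$46.10 interest = $3,339.24; pay $1,044.43 → $2,294.81

$2,294.81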